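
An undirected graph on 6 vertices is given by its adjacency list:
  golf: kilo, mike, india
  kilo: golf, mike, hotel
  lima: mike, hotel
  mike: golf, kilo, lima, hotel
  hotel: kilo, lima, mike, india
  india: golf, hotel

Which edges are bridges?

none

The edges on the cycle mike-hotel-india-golf-kilo-mike are not bridges since each lies on that cycle.
Every edge lies on some cycle, so there are no bridges.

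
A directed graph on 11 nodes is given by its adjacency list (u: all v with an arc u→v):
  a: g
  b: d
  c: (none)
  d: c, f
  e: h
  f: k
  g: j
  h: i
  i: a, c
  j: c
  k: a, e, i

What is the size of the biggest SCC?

1

{k} is an SCC by itself.
{c} is an SCC by itself.
{f} is an SCC by itself.
{b} is an SCC by itself.
{j} is an SCC by itself.
(and 6 more singleton SCCs)
The largest has 1 vertex.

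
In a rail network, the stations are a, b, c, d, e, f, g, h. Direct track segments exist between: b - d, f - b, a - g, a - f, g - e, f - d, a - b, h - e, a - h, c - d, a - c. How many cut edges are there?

0

The edges on the cycle a-c-d-b-a are not bridges since each lies on that cycle.
Every edge lies on some cycle, so there are no bridges.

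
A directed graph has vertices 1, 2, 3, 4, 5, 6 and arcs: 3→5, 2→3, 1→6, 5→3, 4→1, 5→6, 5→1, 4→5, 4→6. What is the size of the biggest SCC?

2

{3, 5} are all mutually reachable — one SCC of size 2.
{2} is an SCC by itself.
{4} is an SCC by itself.
{6} is an SCC by itself.
{1} is an SCC by itself.
The largest has 2 vertices.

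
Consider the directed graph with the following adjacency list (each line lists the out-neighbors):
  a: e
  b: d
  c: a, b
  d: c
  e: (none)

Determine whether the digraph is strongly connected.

There is no directed path from e to a, so the graph is not strongly connected.

No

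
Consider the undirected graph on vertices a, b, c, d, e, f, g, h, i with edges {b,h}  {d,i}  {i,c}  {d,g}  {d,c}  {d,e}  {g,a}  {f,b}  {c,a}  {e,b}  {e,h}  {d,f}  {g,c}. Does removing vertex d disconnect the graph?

Yes

Deleting d raises the number of components from 1 to 2, so d is a cut vertex.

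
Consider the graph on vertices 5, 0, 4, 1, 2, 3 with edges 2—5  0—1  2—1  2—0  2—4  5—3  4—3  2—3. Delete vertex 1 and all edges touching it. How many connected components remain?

1

With 1 gone, the remaining components are: {0, 2, 3, 4, 5}.
That is 1 component.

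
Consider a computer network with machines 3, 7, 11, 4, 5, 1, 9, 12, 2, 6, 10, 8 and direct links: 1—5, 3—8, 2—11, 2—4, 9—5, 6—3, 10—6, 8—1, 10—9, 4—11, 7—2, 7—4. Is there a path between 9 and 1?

Yes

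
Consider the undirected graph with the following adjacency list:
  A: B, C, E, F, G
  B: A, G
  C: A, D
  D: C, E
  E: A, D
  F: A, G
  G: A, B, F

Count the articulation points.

Removing A increases the component count from 1 to 2, so A is a cut vertex.
By contrast removing B leaves 1 component; it is not a cut vertex. No other vertex is a cut vertex either.

1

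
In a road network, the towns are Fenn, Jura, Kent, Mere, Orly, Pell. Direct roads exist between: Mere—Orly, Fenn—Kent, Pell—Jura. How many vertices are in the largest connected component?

2

Starting from Mere we can reach Mere, Orly. That is one component of size 2.
Starting from Jura we can reach Jura, Pell. That is one component of size 2.
Starting from Fenn we can reach Fenn, Kent. That is one component of size 2.
The largest has 2 vertices.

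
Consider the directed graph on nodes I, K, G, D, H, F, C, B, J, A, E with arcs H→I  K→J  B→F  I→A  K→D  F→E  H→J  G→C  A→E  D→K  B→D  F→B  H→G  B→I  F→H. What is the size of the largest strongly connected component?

2

{D, K} are all mutually reachable — one SCC of size 2.
{B, F} are all mutually reachable — one SCC of size 2.
{A} is an SCC by itself.
{C} is an SCC by itself.
{H} is an SCC by itself.
(and 4 more singleton SCCs)
The largest has 2 vertices.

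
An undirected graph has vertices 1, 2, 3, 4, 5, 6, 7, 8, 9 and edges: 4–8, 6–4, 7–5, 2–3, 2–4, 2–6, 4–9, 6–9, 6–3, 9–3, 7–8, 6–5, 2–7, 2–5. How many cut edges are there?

0

The edges on the cycle 2-7-8-4-2 are not bridges since each lies on that cycle.
Every edge lies on some cycle, so there are no bridges.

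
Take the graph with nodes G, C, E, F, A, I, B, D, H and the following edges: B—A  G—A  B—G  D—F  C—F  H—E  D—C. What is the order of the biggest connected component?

3

I is isolated — a component by itself.
Starting from E we can reach E, H. That is one component of size 2.
Starting from A we can reach A, B, G. That is one component of size 3.
Starting from C we can reach C, D, F. That is one component of size 3.
The largest has 3 vertices.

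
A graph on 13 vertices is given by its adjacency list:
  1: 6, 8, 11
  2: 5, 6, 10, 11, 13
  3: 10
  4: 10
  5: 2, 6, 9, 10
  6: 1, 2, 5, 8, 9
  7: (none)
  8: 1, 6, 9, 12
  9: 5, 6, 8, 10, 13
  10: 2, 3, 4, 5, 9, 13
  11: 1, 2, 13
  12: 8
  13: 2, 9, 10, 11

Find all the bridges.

10-3, 10-4, 12-8

The edges on the cycle 2-10-9-6-1-11-2 are not bridges since each lies on that cycle.
But removing 4-10 disconnects 4 from 10; removing 10-3 disconnects 10 from 3; removing 12-8 disconnects 12 from 8 — these are bridges.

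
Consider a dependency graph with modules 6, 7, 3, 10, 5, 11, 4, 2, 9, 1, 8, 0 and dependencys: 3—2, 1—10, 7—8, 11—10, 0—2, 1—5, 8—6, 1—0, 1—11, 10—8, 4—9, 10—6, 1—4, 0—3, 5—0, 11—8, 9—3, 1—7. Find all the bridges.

none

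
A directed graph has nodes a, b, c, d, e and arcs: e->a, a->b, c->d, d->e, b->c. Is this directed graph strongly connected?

From b we can reach every vertex (a, b, c, d, e), and every vertex can reach b (a, b, c, d, e). So the whole graph is one strongly connected component.

Yes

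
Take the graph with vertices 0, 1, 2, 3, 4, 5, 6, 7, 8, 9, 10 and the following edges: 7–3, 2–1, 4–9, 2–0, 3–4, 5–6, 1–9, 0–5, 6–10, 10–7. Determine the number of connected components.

2

8 is isolated — a component by itself.
Starting from 0 we can reach 0, 1, 2, 3, 4, 5, 6, 7, 9, 10. That is one component of size 10.
Total: 2 components.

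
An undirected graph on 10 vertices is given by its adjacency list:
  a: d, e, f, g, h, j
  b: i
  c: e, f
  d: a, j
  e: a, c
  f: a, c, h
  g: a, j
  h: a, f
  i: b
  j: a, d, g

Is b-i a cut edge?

Yes

Removing b-i leaves no path between b and i: the component count goes from 2 to 3. So it is a bridge.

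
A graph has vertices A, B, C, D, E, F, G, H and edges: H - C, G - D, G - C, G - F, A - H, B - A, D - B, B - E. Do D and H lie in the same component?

From D we can reach A, B, C, D, E, F, G, H, which includes H.

Yes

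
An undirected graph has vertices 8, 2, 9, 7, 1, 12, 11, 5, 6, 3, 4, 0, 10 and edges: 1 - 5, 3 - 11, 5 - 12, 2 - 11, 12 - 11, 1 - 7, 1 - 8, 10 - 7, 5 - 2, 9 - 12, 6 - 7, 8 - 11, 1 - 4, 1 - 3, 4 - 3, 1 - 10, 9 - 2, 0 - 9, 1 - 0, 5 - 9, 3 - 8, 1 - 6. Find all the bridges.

The edges on the cycle 1-0-9-12-5-1 are not bridges since each lies on that cycle.
Every edge lies on some cycle, so there are no bridges.

none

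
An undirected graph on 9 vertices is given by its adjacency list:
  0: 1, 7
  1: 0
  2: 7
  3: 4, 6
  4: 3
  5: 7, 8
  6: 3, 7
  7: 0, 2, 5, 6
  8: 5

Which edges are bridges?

0-1, 0-7, 2-7, 3-4, 3-6, 5-7, 5-8, 6-7

removing 6-7 disconnects 6 from 7; removing 1-0 disconnects 1 from 0; removing 7-2 disconnects 7 from 2; removing 4-3 disconnects 4 from 3 — these are bridges.
In total 8 edges are bridges.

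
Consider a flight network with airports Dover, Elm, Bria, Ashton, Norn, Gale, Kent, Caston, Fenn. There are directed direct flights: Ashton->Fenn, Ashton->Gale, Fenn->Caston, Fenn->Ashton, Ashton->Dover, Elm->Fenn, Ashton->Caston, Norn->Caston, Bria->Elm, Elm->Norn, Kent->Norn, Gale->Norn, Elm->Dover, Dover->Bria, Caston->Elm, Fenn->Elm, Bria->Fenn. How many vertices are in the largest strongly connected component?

8

{Elm, Bria, Fenn, Gale, Norn, Dover, Ashton, Caston} are all mutually reachable — one SCC of size 8.
{Kent} is an SCC by itself.
The largest has 8 vertices.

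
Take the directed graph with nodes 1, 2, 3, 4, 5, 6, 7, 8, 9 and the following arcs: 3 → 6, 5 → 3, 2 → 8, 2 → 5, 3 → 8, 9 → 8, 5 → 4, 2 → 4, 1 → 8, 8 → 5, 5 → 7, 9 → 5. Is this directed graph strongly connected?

No

There is no directed path from 3 to 2, so the graph is not strongly connected.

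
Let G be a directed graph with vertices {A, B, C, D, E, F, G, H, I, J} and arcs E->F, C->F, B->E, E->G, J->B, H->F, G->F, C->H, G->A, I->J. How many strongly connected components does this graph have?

10

{C} is an SCC by itself.
{E} is an SCC by itself.
{D} is an SCC by itself.
{B} is an SCC by itself.
{F} is an SCC by itself.
(and 5 more singleton SCCs)
That gives 10 strongly connected components.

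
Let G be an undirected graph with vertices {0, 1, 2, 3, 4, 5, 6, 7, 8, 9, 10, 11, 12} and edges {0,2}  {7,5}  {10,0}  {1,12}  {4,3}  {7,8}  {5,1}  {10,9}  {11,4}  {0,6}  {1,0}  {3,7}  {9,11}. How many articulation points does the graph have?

3

Removing 0 increases the component count from 1 to 3, so 0 is a cut vertex.
Removing 1 increases the component count from 1 to 2, so 1 is a cut vertex.
Removing 7 increases the component count from 1 to 2, so 7 is a cut vertex.
By contrast removing 11 leaves 1 component; it is not a cut vertex. No other vertex is a cut vertex either.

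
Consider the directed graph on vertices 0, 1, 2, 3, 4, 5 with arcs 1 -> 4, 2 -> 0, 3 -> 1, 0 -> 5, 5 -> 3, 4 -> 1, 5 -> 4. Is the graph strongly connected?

There is no directed path from 3 to 5, so the graph is not strongly connected.

No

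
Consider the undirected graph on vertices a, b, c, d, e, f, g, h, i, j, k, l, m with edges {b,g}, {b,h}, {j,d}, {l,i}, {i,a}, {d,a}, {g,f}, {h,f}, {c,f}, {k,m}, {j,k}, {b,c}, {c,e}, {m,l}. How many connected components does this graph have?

2

Starting from b we can reach b, c, e, f, g, h. That is one component of size 6.
Starting from a we can reach a, d, i, j, k, l, m. That is one component of size 7.
Total: 2 components.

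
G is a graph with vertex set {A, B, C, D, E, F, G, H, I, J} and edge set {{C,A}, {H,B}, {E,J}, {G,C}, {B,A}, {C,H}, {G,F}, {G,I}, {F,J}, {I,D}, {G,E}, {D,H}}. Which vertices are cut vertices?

Removing G increases the component count from 1 to 2, so G is a cut vertex.
By contrast removing F leaves 1 component; it is not a cut vertex. No other vertex is a cut vertex either.

G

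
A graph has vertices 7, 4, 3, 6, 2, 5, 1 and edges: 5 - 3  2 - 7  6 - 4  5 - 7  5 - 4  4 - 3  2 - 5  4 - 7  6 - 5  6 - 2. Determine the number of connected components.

1 is isolated — a component by itself.
Starting from 2 we can reach 2, 3, 4, 5, 6, 7. That is one component of size 6.
Total: 2 components.

2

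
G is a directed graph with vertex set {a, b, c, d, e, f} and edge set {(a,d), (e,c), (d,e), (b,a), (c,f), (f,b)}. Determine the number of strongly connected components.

1

{a, b, c, d, e, f} are all mutually reachable — one SCC of size 6.
That gives 1 strongly connected component.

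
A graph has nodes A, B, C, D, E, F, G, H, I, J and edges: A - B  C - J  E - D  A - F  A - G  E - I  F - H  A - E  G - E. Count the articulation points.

3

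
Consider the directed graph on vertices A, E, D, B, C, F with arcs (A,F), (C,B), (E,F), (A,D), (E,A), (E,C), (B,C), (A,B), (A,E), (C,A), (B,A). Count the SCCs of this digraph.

3

{A, B, C, E} are all mutually reachable — one SCC of size 4.
{F} is an SCC by itself.
{D} is an SCC by itself.
That gives 3 strongly connected components.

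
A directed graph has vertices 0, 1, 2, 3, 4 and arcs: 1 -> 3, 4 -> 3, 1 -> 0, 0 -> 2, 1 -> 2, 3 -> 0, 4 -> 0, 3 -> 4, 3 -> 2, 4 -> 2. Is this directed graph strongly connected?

No

There is no directed path from 0 to 3, so the graph is not strongly connected.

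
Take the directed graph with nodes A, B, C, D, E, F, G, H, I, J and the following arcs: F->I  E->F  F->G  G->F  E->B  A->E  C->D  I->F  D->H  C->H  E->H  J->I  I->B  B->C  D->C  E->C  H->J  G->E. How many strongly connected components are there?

{B, C, D, E, F, G, H, I, J} are all mutually reachable — one SCC of size 9.
{A} is an SCC by itself.
That gives 2 strongly connected components.

2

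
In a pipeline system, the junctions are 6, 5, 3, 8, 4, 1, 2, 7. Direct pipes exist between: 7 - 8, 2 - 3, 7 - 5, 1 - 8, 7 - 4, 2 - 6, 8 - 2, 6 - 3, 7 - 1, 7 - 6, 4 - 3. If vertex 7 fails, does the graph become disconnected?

Yes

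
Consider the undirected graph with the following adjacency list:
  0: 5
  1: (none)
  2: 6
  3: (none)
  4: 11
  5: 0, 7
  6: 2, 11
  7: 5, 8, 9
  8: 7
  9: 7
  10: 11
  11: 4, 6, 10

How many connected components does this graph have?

4

1 is isolated — a component by itself.
3 is isolated — a component by itself.
Starting from 2 we can reach 2, 4, 6, 10, 11. That is one component of size 5.
Starting from 0 we can reach 0, 5, 7, 8, 9. That is one component of size 5.
Total: 4 components.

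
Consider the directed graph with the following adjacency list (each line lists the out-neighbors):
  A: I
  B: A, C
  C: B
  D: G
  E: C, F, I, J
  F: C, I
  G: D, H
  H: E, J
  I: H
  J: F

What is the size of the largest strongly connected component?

{A, B, C, E, F, H, I, J} are all mutually reachable — one SCC of size 8.
{D, G} are all mutually reachable — one SCC of size 2.
The largest has 8 vertices.

8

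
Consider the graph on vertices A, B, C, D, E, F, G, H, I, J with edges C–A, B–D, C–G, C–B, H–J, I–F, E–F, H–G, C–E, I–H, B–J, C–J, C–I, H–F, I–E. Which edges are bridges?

The edges on the cycle C-B-J-H-I-C are not bridges since each lies on that cycle.
But removing B–D disconnects B from D; removing C–A disconnects C from A — these are bridges.

A-C, B-D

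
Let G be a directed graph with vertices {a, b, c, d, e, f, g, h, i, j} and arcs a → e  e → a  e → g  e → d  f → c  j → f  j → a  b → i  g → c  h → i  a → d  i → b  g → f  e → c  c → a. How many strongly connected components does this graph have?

5

{a, c, e, f, g} are all mutually reachable — one SCC of size 5.
{b, i} are all mutually reachable — one SCC of size 2.
{d} is an SCC by itself.
{j} is an SCC by itself.
{h} is an SCC by itself.
That gives 5 strongly connected components.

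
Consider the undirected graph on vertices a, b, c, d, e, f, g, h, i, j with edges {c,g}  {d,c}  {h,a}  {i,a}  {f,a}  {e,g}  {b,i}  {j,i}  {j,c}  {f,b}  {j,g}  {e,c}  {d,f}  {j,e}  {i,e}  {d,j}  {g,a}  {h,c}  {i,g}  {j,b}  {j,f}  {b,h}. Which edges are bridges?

none

The edges on the cycle f-b-h-a-f are not bridges since each lies on that cycle.
Every edge lies on some cycle, so there are no bridges.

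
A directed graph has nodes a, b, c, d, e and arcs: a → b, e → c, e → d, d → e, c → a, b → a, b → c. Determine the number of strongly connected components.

{a, b, c} are all mutually reachable — one SCC of size 3.
{d, e} are all mutually reachable — one SCC of size 2.
That gives 2 strongly connected components.

2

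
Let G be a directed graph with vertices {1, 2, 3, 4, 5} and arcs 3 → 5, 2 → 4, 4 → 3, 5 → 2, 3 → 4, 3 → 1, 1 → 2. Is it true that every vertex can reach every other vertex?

From 2 we can reach every vertex (1, 2, 3, 4, 5), and every vertex can reach 2 (1, 2, 3, 4, 5). So the whole graph is one strongly connected component.

Yes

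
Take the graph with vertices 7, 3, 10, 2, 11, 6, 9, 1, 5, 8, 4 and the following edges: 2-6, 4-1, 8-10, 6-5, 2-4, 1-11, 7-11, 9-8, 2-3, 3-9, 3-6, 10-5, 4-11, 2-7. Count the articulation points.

1

Removing 2 increases the component count from 1 to 2, so 2 is a cut vertex.
By contrast removing 11 leaves 1 component; it is not a cut vertex. No other vertex is a cut vertex either.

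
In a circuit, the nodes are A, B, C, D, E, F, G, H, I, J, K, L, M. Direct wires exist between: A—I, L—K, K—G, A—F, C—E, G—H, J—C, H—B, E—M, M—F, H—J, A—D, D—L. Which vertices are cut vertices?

A, H

Removing A increases the component count from 1 to 2, so A is a cut vertex.
Removing H increases the component count from 1 to 2, so H is a cut vertex.
By contrast removing L leaves 1 component; it is not a cut vertex. No other vertex is a cut vertex either.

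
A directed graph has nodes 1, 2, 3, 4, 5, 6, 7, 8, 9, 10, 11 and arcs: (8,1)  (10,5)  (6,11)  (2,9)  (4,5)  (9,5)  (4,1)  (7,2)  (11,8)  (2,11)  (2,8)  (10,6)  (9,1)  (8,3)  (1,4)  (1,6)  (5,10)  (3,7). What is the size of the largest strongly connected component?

11

{1, 2, 3, 4, 5, 6, 7, 8, 9, 10, 11} are all mutually reachable — one SCC of size 11.
The largest has 11 vertices.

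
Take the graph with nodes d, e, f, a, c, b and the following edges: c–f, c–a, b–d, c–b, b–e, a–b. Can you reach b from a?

From a we can reach a, b, c, d, e, f, which includes b.

Yes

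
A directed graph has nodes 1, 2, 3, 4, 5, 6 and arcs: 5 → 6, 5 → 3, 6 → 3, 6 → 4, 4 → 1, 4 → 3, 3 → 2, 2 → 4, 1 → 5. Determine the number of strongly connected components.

{1, 2, 3, 4, 5, 6} are all mutually reachable — one SCC of size 6.
That gives 1 strongly connected component.

1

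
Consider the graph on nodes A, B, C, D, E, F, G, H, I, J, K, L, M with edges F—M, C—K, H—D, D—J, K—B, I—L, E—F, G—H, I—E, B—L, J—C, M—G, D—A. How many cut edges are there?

The edges on the cycle I-E-F-M-G-H-D-J-C-K-B-L-I are not bridges since each lies on that cycle.
But removing A—D disconnects A from D — this is a bridge.

1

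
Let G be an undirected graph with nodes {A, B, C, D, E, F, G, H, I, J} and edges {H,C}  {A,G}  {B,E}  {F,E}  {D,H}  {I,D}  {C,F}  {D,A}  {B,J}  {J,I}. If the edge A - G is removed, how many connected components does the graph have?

2

Before removal there is 1 component.
A - G is a bridge — removing it separates A's side from G's side.
After removal: 2 components.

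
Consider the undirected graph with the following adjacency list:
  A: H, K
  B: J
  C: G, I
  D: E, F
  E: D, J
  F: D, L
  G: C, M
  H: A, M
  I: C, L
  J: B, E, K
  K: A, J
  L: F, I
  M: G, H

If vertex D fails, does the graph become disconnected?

No

Deleting D leaves 1 component (was 1) (its neighbors E, F remain connected to each other), so D is not a cut vertex.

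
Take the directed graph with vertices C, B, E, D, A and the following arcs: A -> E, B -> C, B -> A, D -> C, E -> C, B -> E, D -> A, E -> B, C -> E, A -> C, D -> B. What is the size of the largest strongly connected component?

{A, B, C, E} are all mutually reachable — one SCC of size 4.
{D} is an SCC by itself.
The largest has 4 vertices.

4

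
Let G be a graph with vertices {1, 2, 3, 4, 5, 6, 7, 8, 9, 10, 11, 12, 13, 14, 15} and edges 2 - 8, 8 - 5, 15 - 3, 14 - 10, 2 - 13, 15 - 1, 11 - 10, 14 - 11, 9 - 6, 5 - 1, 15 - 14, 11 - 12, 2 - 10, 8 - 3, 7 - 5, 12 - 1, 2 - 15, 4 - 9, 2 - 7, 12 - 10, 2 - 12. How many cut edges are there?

3

The edges on the cycle 2-7-5-1-12-2 are not bridges since each lies on that cycle.
But removing 9 - 6 disconnects 9 from 6; removing 4 - 9 disconnects 4 from 9; removing 2 - 13 disconnects 2 from 13 — these are bridges.
That makes 3 bridges.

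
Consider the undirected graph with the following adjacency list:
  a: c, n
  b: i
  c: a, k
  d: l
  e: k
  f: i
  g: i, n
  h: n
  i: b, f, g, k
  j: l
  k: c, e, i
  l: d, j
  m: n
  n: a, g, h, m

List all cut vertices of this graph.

i, k, l, n

Removing i increases the component count from 2 to 4, so i is a cut vertex.
Removing k increases the component count from 2 to 3, so k is a cut vertex.
Removing l increases the component count from 2 to 3, so l is a cut vertex.
Likewise n is a cut vertex.
By contrast removing d leaves 2 components; it is not a cut vertex. No other vertex is a cut vertex either.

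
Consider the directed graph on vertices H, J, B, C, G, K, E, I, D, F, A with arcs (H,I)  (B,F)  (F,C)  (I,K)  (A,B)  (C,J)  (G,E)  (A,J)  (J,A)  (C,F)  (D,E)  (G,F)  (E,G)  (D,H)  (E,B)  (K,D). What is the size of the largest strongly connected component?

{A, B, C, F, J} are all mutually reachable — one SCC of size 5.
{D, H, I, K} are all mutually reachable — one SCC of size 4.
{E, G} are all mutually reachable — one SCC of size 2.
The largest has 5 vertices.

5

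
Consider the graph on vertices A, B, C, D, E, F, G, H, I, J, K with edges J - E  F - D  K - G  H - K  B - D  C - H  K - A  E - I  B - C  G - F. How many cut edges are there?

3

The edges on the cycle B-C-H-K-G-F-D-B are not bridges since each lies on that cycle.
But removing J - E disconnects J from E; removing E - I disconnects E from I; removing K - A disconnects K from A — these are bridges.
That makes 3 bridges.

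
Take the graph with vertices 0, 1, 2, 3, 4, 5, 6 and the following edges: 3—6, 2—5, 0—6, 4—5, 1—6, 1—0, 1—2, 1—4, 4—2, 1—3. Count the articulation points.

1

Removing 1 increases the component count from 1 to 2, so 1 is a cut vertex.
By contrast removing 2 leaves 1 component; it is not a cut vertex. No other vertex is a cut vertex either.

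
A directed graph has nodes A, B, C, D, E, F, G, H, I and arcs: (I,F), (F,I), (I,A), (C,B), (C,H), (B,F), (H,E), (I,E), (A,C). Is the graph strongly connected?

There is no directed path from B to D, so the graph is not strongly connected.

No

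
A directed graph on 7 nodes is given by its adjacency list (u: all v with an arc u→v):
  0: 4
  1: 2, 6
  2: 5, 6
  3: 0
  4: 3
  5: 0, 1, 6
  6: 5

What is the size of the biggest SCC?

{1, 2, 5, 6} are all mutually reachable — one SCC of size 4.
{0, 3, 4} are all mutually reachable — one SCC of size 3.
The largest has 4 vertices.

4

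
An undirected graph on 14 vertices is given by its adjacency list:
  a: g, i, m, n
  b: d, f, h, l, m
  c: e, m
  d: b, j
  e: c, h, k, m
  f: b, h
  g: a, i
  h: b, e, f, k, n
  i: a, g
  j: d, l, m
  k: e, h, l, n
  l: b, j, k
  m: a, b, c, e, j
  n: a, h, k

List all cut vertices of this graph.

a

Removing a increases the component count from 1 to 2, so a is a cut vertex.
By contrast removing i leaves 1 component; it is not a cut vertex. No other vertex is a cut vertex either.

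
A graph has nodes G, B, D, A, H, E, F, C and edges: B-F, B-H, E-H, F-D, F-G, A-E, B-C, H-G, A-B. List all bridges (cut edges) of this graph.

The edges on the cycle A-B-F-G-H-E-A are not bridges since each lies on that cycle.
But removing B-C disconnects B from C; removing F-D disconnects F from D — these are bridges.

B-C, D-F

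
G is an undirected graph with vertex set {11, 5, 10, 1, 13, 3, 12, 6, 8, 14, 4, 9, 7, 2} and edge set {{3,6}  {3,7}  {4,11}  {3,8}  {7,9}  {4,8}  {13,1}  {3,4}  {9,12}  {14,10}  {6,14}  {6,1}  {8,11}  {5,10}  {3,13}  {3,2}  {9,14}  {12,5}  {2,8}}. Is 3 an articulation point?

Yes

Deleting 3 raises the number of components from 1 to 2, so 3 is a cut vertex.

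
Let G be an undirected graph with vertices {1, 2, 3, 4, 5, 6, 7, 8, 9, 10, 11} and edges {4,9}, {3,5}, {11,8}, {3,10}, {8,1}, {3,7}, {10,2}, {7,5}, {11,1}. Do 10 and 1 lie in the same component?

No

The component containing 10 is {2, 3, 5, 7, 10}, and 1 is not in it.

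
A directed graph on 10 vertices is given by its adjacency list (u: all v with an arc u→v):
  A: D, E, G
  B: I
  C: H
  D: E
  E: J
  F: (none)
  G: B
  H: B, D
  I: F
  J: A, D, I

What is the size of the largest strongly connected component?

4

{A, D, E, J} are all mutually reachable — one SCC of size 4.
{C} is an SCC by itself.
{G} is an SCC by itself.
{H} is an SCC by itself.
{B} is an SCC by itself.
(and 2 more singleton SCCs)
The largest has 4 vertices.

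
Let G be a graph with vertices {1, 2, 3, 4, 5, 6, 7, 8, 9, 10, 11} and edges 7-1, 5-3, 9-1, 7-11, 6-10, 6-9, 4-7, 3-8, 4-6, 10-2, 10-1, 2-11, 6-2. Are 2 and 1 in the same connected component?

Yes

From 2 we can reach 1, 2, 4, 6, 7, 9, 10, 11, which includes 1.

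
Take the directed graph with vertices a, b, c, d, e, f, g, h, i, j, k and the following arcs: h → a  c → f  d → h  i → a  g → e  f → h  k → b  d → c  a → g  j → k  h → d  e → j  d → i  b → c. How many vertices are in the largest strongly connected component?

{a, b, c, d, e, f, g, h, i, j, k} are all mutually reachable — one SCC of size 11.
The largest has 11 vertices.

11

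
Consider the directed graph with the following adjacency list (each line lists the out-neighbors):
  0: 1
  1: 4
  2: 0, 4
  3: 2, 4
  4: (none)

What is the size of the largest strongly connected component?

1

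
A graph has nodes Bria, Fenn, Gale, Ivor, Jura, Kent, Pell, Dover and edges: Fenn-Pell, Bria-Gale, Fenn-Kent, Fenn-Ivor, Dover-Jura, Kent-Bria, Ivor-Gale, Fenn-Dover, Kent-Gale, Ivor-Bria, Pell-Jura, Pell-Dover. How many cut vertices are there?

1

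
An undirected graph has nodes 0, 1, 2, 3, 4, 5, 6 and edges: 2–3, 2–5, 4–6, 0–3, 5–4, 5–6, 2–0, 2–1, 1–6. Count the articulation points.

1

Removing 2 increases the component count from 1 to 2, so 2 is a cut vertex.
By contrast removing 4 leaves 1 component; it is not a cut vertex. No other vertex is a cut vertex either.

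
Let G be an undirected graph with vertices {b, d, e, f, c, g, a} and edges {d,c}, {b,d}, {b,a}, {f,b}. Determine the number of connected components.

3

g is isolated — a component by itself.
e is isolated — a component by itself.
Starting from a we can reach a, b, c, d, f. That is one component of size 5.
Total: 3 components.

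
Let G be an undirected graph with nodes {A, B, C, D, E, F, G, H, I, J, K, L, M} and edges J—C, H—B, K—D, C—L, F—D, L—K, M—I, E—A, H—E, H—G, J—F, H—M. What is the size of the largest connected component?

7

Starting from C we can reach C, D, F, J, K, L. That is one component of size 6.
Starting from A we can reach A, B, E, G, H, I, M. That is one component of size 7.
The largest has 7 vertices.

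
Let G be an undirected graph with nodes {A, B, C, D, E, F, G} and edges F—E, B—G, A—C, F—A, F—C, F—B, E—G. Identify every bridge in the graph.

The edges on the cycle F-A-C-F are not bridges since each lies on that cycle.
Every edge lies on some cycle, so there are no bridges.

none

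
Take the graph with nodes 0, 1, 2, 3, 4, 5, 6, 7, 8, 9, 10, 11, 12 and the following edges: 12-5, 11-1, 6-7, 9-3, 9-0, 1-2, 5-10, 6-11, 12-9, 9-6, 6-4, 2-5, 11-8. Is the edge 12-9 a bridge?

After removing 12-9, the path 12-5-2-1-11-6-9 still connects them, so the edge is not a bridge.

No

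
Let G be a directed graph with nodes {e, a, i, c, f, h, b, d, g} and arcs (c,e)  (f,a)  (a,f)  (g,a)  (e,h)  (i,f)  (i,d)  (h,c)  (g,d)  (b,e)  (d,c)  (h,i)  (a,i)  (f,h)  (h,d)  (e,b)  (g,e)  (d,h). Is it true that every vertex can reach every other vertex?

No

There is no directed path from h to g, so the graph is not strongly connected.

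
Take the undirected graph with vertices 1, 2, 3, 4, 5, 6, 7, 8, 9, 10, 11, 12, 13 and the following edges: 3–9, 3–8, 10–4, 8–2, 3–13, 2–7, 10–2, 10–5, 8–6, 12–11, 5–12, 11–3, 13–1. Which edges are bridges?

The edges on the cycle 10-5-12-11-3-8-2-10 are not bridges since each lies on that cycle.
But removing 9–3 disconnects 9 from 3; removing 13–1 disconnects 13 from 1; removing 2–7 disconnects 2 from 7; removing 13–3 disconnects 13 from 3 — these are bridges.
In total 6 edges are bridges.

1-13, 10-4, 13-3, 2-7, 3-9, 6-8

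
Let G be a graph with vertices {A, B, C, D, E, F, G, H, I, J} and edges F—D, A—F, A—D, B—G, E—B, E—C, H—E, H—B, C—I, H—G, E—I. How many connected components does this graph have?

J is isolated — a component by itself.
Starting from A we can reach A, D, F. That is one component of size 3.
Starting from B we can reach B, C, E, G, H, I. That is one component of size 6.
Total: 3 components.

3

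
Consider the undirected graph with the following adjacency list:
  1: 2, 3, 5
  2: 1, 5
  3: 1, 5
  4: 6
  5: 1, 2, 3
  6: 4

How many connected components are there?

Starting from 4 we can reach 4, 6. That is one component of size 2.
Starting from 1 we can reach 1, 2, 3, 5. That is one component of size 4.
Total: 2 components.

2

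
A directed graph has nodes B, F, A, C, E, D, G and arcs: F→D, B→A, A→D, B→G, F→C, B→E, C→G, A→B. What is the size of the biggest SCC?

2

{A, B} are all mutually reachable — one SCC of size 2.
{C} is an SCC by itself.
{G} is an SCC by itself.
{F} is an SCC by itself.
{D} is an SCC by itself.
(and 1 more singleton SCC)
The largest has 2 vertices.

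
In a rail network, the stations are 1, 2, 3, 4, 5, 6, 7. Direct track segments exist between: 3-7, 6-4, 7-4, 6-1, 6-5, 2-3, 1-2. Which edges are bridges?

5-6

The edges on the cycle 6-1-2-3-7-4-6 are not bridges since each lies on that cycle.
But removing 6-5 disconnects 6 from 5 — this is a bridge.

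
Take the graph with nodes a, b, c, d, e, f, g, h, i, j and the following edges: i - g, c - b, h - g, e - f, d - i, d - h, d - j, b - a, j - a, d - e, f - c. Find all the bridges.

The edges on the cycle d-e-f-c-b-a-j-d are not bridges since each lies on that cycle.
Every edge lies on some cycle, so there are no bridges.

none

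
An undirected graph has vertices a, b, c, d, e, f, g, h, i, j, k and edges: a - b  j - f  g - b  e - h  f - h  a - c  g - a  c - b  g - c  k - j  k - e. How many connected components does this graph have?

4

i is isolated — a component by itself.
d is isolated — a component by itself.
Starting from a we can reach a, b, c, g. That is one component of size 4.
Starting from e we can reach e, f, h, j, k. That is one component of size 5.
Total: 4 components.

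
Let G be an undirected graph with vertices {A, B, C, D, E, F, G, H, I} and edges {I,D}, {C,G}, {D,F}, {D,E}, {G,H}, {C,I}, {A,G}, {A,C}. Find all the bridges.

The edges on the cycle A-C-G-A are not bridges since each lies on that cycle.
But removing C-I disconnects C from I; removing G-H disconnects G from H; removing I-D disconnects I from D; removing D-F disconnects D from F — these are bridges.
In total 5 edges are bridges.

C-I, D-E, D-F, D-I, G-H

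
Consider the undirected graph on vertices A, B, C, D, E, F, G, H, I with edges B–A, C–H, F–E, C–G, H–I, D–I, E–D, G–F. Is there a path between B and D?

No

The component containing B is {A, B}, and D is not in it.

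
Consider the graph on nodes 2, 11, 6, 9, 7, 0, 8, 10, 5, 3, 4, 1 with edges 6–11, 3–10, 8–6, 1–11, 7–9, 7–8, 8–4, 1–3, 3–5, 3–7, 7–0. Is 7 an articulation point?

Yes

Deleting 7 raises the number of components from 2 to 4, so 7 is a cut vertex.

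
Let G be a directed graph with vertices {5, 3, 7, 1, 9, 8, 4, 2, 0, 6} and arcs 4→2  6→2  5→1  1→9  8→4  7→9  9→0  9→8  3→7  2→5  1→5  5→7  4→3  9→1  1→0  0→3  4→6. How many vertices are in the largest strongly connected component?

{0, 1, 2, 3, 4, 5, 6, 7, 8, 9} are all mutually reachable — one SCC of size 10.
The largest has 10 vertices.

10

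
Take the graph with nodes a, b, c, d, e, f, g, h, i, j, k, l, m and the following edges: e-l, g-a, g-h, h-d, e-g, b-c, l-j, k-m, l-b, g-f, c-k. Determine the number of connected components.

i is isolated — a component by itself.
Starting from a we can reach a, b, c, d, e, f, g, h, j, k, l, m. That is one component of size 12.
Total: 2 components.

2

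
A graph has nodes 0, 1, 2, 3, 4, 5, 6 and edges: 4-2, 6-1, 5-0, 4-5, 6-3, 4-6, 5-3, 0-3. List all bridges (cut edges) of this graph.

1-6, 2-4

The edges on the cycle 4-6-3-5-4 are not bridges since each lies on that cycle.
But removing 2-4 disconnects 2 from 4; removing 1-6 disconnects 1 from 6 — these are bridges.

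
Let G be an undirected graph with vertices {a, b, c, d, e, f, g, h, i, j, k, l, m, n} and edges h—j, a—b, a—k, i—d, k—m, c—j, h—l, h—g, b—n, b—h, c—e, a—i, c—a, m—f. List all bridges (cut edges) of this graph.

a-i, a-k, b-n, c-e, d-i, f-m, g-h, h-l, k-m

The edges on the cycle c-a-b-h-j-c are not bridges since each lies on that cycle.
But removing a—i disconnects a from i; removing c—e disconnects c from e; removing m—f disconnects m from f; removing l—h disconnects l from h — these are bridges.
In total 9 edges are bridges.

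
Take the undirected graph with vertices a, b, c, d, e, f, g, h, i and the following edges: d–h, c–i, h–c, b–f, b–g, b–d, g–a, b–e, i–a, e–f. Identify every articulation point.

Removing b increases the component count from 1 to 2, so b is a cut vertex.
By contrast removing f leaves 1 component; it is not a cut vertex. No other vertex is a cut vertex either.

b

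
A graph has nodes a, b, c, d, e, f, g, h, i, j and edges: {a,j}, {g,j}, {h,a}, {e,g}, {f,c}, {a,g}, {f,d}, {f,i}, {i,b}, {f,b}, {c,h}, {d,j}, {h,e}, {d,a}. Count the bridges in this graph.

The edges on the cycle f-i-b-f are not bridges since each lies on that cycle.
Every edge lies on some cycle, so there are no bridges.

0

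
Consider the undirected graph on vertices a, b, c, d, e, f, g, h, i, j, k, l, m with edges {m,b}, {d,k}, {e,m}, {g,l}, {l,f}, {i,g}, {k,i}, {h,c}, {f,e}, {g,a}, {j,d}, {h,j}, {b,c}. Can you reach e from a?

Yes

From a we can reach a, b, c, d, e, f, g, h, i, j, k, l, m, which includes e.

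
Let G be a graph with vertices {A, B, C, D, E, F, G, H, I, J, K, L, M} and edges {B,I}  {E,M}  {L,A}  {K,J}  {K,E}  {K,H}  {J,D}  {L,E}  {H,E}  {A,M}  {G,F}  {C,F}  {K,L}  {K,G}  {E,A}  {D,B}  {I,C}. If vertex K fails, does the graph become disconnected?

Yes

Deleting K raises the number of components from 1 to 2, so K is a cut vertex.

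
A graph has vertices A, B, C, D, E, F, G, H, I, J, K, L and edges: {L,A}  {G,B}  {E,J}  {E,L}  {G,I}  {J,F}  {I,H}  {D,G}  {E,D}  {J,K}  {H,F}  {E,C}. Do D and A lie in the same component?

Yes

From D we can reach A, B, C, D, E, F, G, H, I, J, K, L, which includes A.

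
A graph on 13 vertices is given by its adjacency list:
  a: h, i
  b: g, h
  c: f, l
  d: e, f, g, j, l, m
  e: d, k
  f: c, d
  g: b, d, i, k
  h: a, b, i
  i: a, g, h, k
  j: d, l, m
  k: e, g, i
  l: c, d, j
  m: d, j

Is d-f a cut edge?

No

After removing d-f, the path d-l-c-f still connects them, so the edge is not a bridge.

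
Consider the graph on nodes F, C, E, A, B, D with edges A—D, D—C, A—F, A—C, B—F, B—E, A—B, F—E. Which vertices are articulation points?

Removing A increases the component count from 1 to 2, so A is a cut vertex.
By contrast removing C leaves 1 component; it is not a cut vertex. No other vertex is a cut vertex either.

A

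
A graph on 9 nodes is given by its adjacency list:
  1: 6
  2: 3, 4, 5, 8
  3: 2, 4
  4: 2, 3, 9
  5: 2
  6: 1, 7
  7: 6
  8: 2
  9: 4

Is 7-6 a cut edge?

Removing 7-6 leaves no path between 7 and 6: the component count goes from 2 to 3. So it is a bridge.

Yes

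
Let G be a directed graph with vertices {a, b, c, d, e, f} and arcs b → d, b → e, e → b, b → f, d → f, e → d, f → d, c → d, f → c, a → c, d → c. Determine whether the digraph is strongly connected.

There is no directed path from d to b, so the graph is not strongly connected.

No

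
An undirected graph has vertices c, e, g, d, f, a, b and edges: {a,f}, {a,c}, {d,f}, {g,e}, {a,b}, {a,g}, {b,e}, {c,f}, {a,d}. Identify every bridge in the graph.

The edges on the cycle a-d-f-a are not bridges since each lies on that cycle.
Every edge lies on some cycle, so there are no bridges.

none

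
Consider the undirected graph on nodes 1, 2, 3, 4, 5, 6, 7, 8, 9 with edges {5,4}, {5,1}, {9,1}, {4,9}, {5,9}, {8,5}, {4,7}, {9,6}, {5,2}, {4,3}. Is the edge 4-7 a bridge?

Removing 4-7 leaves no path between 4 and 7: the component count goes from 1 to 2. So it is a bridge.

Yes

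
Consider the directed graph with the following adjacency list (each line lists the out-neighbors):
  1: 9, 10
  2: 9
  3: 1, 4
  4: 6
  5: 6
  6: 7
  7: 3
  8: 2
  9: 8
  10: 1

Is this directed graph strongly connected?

No

There is no directed path from 1 to 5, so the graph is not strongly connected.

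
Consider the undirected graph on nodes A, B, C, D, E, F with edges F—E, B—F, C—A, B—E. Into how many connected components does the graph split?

3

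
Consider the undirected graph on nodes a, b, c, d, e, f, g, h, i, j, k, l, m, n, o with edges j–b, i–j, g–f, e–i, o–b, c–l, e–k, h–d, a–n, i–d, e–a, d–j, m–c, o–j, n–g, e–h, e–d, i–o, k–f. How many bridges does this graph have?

2

The edges on the cycle e-a-n-g-f-k-e are not bridges since each lies on that cycle.
But removing c–l disconnects c from l; removing m–c disconnects m from c — these are bridges.
That makes 2 bridges.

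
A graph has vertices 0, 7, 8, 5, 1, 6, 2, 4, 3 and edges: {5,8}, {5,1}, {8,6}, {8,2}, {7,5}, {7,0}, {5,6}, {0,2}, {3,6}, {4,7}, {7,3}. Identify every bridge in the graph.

The edges on the cycle 7-5-8-2-0-7 are not bridges since each lies on that cycle.
But removing 1 - 5 disconnects 1 from 5; removing 4 - 7 disconnects 4 from 7 — these are bridges.

1-5, 4-7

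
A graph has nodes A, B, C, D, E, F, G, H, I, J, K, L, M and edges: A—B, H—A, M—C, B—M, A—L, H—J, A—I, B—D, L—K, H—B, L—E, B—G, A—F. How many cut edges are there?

The edges on the cycle H-A-B-H are not bridges since each lies on that cycle.
But removing L—E disconnects L from E; removing C—M disconnects C from M; removing B—G disconnects B from G; removing B—M disconnects B from M — these are bridges.
In total 10 edges are bridges.

10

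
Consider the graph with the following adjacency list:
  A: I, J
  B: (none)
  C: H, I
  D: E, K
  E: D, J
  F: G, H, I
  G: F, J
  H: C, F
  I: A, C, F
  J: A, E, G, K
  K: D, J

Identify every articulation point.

J

Removing J increases the component count from 2 to 3, so J is a cut vertex.
By contrast removing A leaves 2 components; it is not a cut vertex. No other vertex is a cut vertex either.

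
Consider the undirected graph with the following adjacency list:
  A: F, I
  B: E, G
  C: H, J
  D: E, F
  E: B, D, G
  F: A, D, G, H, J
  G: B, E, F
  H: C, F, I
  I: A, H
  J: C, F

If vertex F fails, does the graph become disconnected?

Deleting F raises the number of components from 1 to 2, so F is a cut vertex.

Yes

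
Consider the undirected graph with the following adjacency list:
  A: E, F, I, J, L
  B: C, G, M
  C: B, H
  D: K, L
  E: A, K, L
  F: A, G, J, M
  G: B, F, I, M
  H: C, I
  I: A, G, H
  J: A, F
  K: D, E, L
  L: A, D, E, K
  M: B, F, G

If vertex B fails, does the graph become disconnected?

Deleting B leaves 1 component (was 1) (its neighbors C, G, M remain connected to each other), so B is not a cut vertex.

No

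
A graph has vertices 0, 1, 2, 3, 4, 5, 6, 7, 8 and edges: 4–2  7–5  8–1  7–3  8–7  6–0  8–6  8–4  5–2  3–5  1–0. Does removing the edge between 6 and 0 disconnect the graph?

No

After removing 6–0, the path 6-8-1-0 still connects them, so the edge is not a bridge.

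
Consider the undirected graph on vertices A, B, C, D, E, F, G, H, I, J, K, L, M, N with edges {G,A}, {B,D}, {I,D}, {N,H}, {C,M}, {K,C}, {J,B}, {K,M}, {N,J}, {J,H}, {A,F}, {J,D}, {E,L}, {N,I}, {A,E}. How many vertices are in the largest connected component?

Starting from C we can reach C, K, M. That is one component of size 3.
Starting from A we can reach A, E, F, G, L. That is one component of size 5.
Starting from B we can reach B, D, H, I, J, N. That is one component of size 6.
The largest has 6 vertices.

6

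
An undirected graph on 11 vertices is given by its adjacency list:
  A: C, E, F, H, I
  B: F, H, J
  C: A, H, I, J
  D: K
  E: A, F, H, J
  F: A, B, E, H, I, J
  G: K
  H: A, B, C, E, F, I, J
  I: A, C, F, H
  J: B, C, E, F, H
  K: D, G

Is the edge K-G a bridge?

Yes

Removing K-G leaves no path between K and G: the component count goes from 2 to 3. So it is a bridge.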